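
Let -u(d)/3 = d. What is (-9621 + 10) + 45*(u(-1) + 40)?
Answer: -7676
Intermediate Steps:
u(d) = -3*d
(-9621 + 10) + 45*(u(-1) + 40) = (-9621 + 10) + 45*(-3*(-1) + 40) = -9611 + 45*(3 + 40) = -9611 + 45*43 = -9611 + 1935 = -7676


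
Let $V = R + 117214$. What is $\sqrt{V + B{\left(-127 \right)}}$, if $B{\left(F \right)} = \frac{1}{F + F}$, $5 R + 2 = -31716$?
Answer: $\frac{\sqrt{178822861810}}{1270} \approx 332.97$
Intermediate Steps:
$R = - \frac{31718}{5}$ ($R = - \frac{2}{5} + \frac{1}{5} \left(-31716\right) = - \frac{2}{5} - \frac{31716}{5} = - \frac{31718}{5} \approx -6343.6$)
$B{\left(F \right)} = \frac{1}{2 F}$
$V = \frac{554352}{5}$ ($V = - \frac{31718}{5} + 117214 = \frac{554352}{5} \approx 1.1087 \cdot 10^{5}$)
$\sqrt{V + B{\left(-127 \right)}} = \sqrt{\frac{554352}{5} + \frac{1}{2 \left(-127\right)}} = \sqrt{\frac{554352}{5} + \frac{1}{2} \left(- \frac{1}{127}\right)} = \sqrt{\frac{554352}{5} - \frac{1}{254}} = \sqrt{\frac{140805403}{1270}} = \frac{\sqrt{178822861810}}{1270}$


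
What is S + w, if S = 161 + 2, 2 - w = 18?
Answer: 147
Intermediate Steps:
w = -16 (w = 2 - 1*18 = 2 - 18 = -16)
S = 163
S + w = 163 - 16 = 147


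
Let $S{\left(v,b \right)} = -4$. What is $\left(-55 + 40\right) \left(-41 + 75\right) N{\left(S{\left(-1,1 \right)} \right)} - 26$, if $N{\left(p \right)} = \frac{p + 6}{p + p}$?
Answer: $\frac{203}{2} \approx 101.5$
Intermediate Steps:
$N{\left(p \right)} = \frac{6 + p}{2 p}$
$\left(-55 + 40\right) \left(-41 + 75\right) N{\left(S{\left(-1,1 \right)} \right)} - 26 = \left(-55 + 40\right) \left(-41 + 75\right) \frac{6 - 4}{2 \left(-4\right)} - 26 = \left(-15\right) 34 \cdot \frac{1}{2} \left(- \frac{1}{4}\right) 2 - 26 = \left(-510\right) \left(- \frac{1}{4}\right) - 26 = \frac{255}{2} - 26 = \frac{203}{2}$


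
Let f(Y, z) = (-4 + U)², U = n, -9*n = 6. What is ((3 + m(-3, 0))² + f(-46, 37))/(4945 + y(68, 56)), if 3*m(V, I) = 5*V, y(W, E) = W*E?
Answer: 232/78777 ≈ 0.0029450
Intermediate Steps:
n = -⅔ (n = -⅑*6 = -⅔ ≈ -0.66667)
U = -⅔ ≈ -0.66667
y(W, E) = E*W
f(Y, z) = 196/9 (f(Y, z) = (-4 - ⅔)² = (-14/3)² = 196/9)
m(V, I) = 5*V/3 (m(V, I) = (5*V)/3 = 5*V/3)
((3 + m(-3, 0))² + f(-46, 37))/(4945 + y(68, 56)) = ((3 + (5/3)*(-3))² + 196/9)/(4945 + 56*68) = ((3 - 5)² + 196/9)/(4945 + 3808) = ((-2)² + 196/9)/8753 = (4 + 196/9)*(1/8753) = (232/9)*(1/8753) = 232/78777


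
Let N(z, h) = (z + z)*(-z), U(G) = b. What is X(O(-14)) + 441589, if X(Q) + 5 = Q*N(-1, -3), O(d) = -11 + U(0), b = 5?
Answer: 441596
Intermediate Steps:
U(G) = 5
O(d) = -6 (O(d) = -11 + 5 = -6)
N(z, h) = -2*z² (N(z, h) = (2*z)*(-z) = -2*z²)
X(Q) = -5 - 2*Q (X(Q) = -5 + Q*(-2*(-1)²) = -5 + Q*(-2*1) = -5 + Q*(-2) = -5 - 2*Q)
X(O(-14)) + 441589 = (-5 - 2*(-6)) + 441589 = (-5 + 12) + 441589 = 7 + 441589 = 441596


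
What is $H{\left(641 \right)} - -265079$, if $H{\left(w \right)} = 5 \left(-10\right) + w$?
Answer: $265670$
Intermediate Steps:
$H{\left(w \right)} = -50 + w$
$H{\left(641 \right)} - -265079 = \left(-50 + 641\right) - -265079 = 591 + 265079 = 265670$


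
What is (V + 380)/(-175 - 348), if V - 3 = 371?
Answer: -754/523 ≈ -1.4417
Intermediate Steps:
V = 374 (V = 3 + 371 = 374)
(V + 380)/(-175 - 348) = (374 + 380)/(-175 - 348) = 754/(-523) = 754*(-1/523) = -754/523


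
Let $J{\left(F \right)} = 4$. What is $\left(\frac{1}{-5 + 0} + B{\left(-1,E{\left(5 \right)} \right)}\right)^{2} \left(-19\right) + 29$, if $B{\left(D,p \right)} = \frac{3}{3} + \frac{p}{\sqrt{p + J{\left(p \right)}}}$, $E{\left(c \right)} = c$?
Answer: $- \frac{19486}{225} \approx -86.604$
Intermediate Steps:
$B{\left(D,p \right)} = 1 + \frac{p}{\sqrt{4 + p}}$ ($B{\left(D,p \right)} = \frac{3}{3} + \frac{p}{\sqrt{p + 4}} = 3 \cdot \frac{1}{3} + \frac{p}{\sqrt{4 + p}} = 1 + \frac{p}{\sqrt{4 + p}}$)
$\left(\frac{1}{-5 + 0} + B{\left(-1,E{\left(5 \right)} \right)}\right)^{2} \left(-19\right) + 29 = \left(\frac{1}{-5 + 0} + \left(1 + \frac{5}{\sqrt{4 + 5}}\right)\right)^{2} \left(-19\right) + 29 = \left(\frac{1}{-5} + \left(1 + \frac{5}{3}\right)\right)^{2} \left(-19\right) + 29 = \left(- \frac{1}{5} + \left(1 + 5 \cdot \frac{1}{3}\right)\right)^{2} \left(-19\right) + 29 = \left(- \frac{1}{5} + \left(1 + \frac{5}{3}\right)\right)^{2} \left(-19\right) + 29 = \left(- \frac{1}{5} + \frac{8}{3}\right)^{2} \left(-19\right) + 29 = \left(\frac{37}{15}\right)^{2} \left(-19\right) + 29 = \frac{1369}{225} \left(-19\right) + 29 = - \frac{26011}{225} + 29 = - \frac{19486}{225}$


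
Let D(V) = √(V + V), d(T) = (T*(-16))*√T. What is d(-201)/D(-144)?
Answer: 134*√402 ≈ 2686.7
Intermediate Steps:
d(T) = -16*T^(3/2) (d(T) = (-16*T)*√T = -16*T^(3/2))
D(V) = √2*√V (D(V) = √(2*V) = √2*√V)
d(-201)/D(-144) = (-(-3216)*I*√201)/((√2*√(-144))) = (-(-3216)*I*√201)/((√2*(12*I))) = (3216*I*√201)/((12*I*√2)) = (3216*I*√201)*(-I*√2/24) = 134*√402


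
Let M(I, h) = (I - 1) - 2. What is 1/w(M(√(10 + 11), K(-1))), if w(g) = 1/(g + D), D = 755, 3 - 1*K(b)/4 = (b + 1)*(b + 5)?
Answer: 752 + √21 ≈ 756.58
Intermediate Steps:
K(b) = 12 - 4*(1 + b)*(5 + b) (K(b) = 12 - 4*(b + 1)*(b + 5) = 12 - 4*(1 + b)*(5 + b))
M(I, h) = -3 + I (M(I, h) = (-1 + I) - 2 = -3 + I)
w(g) = 1/(755 + g) (w(g) = 1/(g + 755) = 1/(755 + g))
1/w(M(√(10 + 11), K(-1))) = 1/(1/(755 + (-3 + √(10 + 11)))) = 1/(1/(755 + (-3 + √21))) = 1/(1/(752 + √21)) = 752 + √21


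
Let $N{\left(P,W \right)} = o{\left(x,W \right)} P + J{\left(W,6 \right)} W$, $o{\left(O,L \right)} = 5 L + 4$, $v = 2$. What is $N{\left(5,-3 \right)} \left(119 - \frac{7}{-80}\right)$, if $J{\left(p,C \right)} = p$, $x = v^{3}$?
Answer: $- \frac{219121}{40} \approx -5478.0$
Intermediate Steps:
$x = 8$ ($x = 2^{3} = 8$)
$o{\left(O,L \right)} = 4 + 5 L$
$N{\left(P,W \right)} = W^{2} + P \left(4 + 5 W\right)$ ($N{\left(P,W \right)} = \left(4 + 5 W\right) P + W W = P \left(4 + 5 W\right) + W^{2} = W^{2} + P \left(4 + 5 W\right)$)
$N{\left(5,-3 \right)} \left(119 - \frac{7}{-80}\right) = \left(\left(-3\right)^{2} + 5 \left(4 + 5 \left(-3\right)\right)\right) \left(119 - \frac{7}{-80}\right) = \left(9 + 5 \left(4 - 15\right)\right) \left(119 - - \frac{7}{80}\right) = \left(9 + 5 \left(-11\right)\right) \left(119 + \frac{7}{80}\right) = \left(9 - 55\right) \frac{9527}{80} = \left(-46\right) \frac{9527}{80} = - \frac{219121}{40}$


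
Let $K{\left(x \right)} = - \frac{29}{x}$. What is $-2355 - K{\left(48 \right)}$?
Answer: $- \frac{113011}{48} \approx -2354.4$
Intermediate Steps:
$-2355 - K{\left(48 \right)} = -2355 - - \frac{29}{48} = -2355 + \frac{29}{48} = - \frac{113011}{48}$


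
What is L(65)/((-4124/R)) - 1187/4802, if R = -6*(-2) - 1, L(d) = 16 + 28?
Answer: -1804839/4950862 ≈ -0.36455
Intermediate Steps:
L(d) = 44
R = 11 (R = 12 - 1 = 11)
L(65)/((-4124/R)) - 1187/4802 = 44/((-4124/11)) - 1187/4802 = 44/((-4124*1/11)) - 1187*1/4802 = 44/(-4124/11) - 1187/4802 = 44*(-11/4124) - 1187/4802 = -121/1031 - 1187/4802 = -1804839/4950862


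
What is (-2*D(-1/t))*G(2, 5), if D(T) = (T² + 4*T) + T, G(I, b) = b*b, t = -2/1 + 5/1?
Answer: 700/9 ≈ 77.778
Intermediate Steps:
t = 3 (t = -2*1 + 5*1 = -2 + 5 = 3)
G(I, b) = b²
D(T) = T² + 5*T
(-2*D(-1/t))*G(2, 5) = -2*(-1/3)*(5 - 1/3)*5² = -2*(-1*⅓)*(5 - 1*⅓)*25 = -(-2)*(5 - ⅓)/3*25 = -(-2)*14/(3*3)*25 = -2*(-14/9)*25 = (28/9)*25 = 700/9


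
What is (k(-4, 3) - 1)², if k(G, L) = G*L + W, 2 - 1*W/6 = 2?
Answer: 169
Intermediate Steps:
W = 0 (W = 12 - 6*2 = 12 - 12 = 0)
k(G, L) = G*L (k(G, L) = G*L + 0 = G*L)
(k(-4, 3) - 1)² = (-4*3 - 1)² = (-12 - 1)² = (-13)² = 169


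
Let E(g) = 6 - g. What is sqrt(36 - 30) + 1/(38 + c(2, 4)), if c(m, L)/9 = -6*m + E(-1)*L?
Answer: 1/182 + sqrt(6) ≈ 2.4550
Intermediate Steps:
c(m, L) = -54*m + 63*L (c(m, L) = 9*(-6*m + (6 - 1*(-1))*L) = 9*(-6*m + (6 + 1)*L) = 9*(-6*m + 7*L) = -54*m + 63*L)
sqrt(36 - 30) + 1/(38 + c(2, 4)) = sqrt(36 - 30) + 1/(38 + (-54*2 + 63*4)) = sqrt(6) + 1/(38 + (-108 + 252)) = sqrt(6) + 1/(38 + 144) = sqrt(6) + 1/182 = 1/182 + sqrt(6)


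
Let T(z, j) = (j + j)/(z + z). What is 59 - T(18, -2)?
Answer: 532/9 ≈ 59.111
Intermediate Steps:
T(z, j) = j/z (T(z, j) = (2*j)/((2*z)) = (2*j)*(1/(2*z)) = j/z)
59 - T(18, -2) = 59 - (-2)/18 = 59 - 1*(-1/9) = 59 + 1/9 = 532/9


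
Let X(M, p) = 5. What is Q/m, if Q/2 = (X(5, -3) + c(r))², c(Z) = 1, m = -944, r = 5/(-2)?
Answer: -9/118 ≈ -0.076271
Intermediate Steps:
r = -5/2 (r = 5*(-½) = -5/2 ≈ -2.5000)
Q = 72 (Q = 2*(5 + 1)² = 2*6² = 2*36 = 72)
Q/m = 72/(-944) = 72*(-1/944) = -9/118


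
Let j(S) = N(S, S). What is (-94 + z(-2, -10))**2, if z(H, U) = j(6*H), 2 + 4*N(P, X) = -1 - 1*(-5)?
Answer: 34969/4 ≈ 8742.3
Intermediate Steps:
N(P, X) = 1/2 (N(P, X) = -1/2 + (-1 - 1*(-5))/4 = -1/2 + (-1 + 5)/4 = -1/2 + (1/4)*4 = -1/2 + 1 = 1/2)
j(S) = 1/2
z(H, U) = 1/2
(-94 + z(-2, -10))**2 = (-94 + 1/2)**2 = (-187/2)**2 = 34969/4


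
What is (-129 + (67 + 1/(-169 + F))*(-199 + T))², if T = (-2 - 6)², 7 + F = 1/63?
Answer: 10343628965398689/122921569 ≈ 8.4148e+7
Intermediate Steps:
F = -440/63 (F = -7 + 1/63 = -440/63 ≈ -6.9841)
T = 64 (T = (-8)² = 64)
(-129 + (67 + 1/(-169 + F))*(-199 + T))² = (-129 + (67 + 1/(-169 - 440/63))*(-199 + 64))² = (-129 + (67 + 1/(-11087/63))*(-135))² = (-129 + (67 - 63/11087)*(-135))² = (-129 + (742766/11087)*(-135))² = (-129 - 100273410/11087)² = (-101703633/11087)² = 10343628965398689/122921569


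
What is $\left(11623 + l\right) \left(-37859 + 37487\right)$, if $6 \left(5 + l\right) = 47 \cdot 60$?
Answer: $-4496736$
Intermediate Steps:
$l = 465$ ($l = -5 + \frac{47 \cdot 60}{6} = -5 + \frac{1}{6} \cdot 2820 = -5 + 470 = 465$)
$\left(11623 + l\right) \left(-37859 + 37487\right) = \left(11623 + 465\right) \left(-37859 + 37487\right) = 12088 \left(-372\right) = -4496736$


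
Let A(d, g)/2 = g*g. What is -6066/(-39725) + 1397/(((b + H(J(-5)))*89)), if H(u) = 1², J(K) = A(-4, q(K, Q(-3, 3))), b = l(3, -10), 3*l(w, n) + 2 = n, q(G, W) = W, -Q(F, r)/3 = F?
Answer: -53876203/10606575 ≈ -5.0795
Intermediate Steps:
Q(F, r) = -3*F
l(w, n) = -⅔ + n/3
A(d, g) = 2*g² (A(d, g) = 2*(g*g) = 2*g²)
b = -4 (b = -⅔ + (⅓)*(-10) = -⅔ - 10/3 = -4)
J(K) = 162 (J(K) = 2*(-3*(-3))² = 2*9² = 2*81 = 162)
H(u) = 1
-6066/(-39725) + 1397/(((b + H(J(-5)))*89)) = -6066/(-39725) + 1397/(((-4 + 1)*89)) = -6066*(-1/39725) + 1397/((-3*89)) = 6066/39725 + 1397/(-267) = 6066/39725 + 1397*(-1/267) = 6066/39725 - 1397/267 = -53876203/10606575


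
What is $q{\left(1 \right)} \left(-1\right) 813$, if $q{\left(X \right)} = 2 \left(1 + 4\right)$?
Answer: $-8130$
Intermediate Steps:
$q{\left(X \right)} = 10$ ($q{\left(X \right)} = 2 \cdot 5 = 10$)
$q{\left(1 \right)} \left(-1\right) 813 = 10 \left(-1\right) 813 = \left(-10\right) 813 = -8130$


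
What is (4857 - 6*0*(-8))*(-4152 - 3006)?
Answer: -34766406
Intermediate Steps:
(4857 - 6*0*(-8))*(-4152 - 3006) = (4857 + 0*(-8))*(-7158) = (4857 + 0)*(-7158) = 4857*(-7158) = -34766406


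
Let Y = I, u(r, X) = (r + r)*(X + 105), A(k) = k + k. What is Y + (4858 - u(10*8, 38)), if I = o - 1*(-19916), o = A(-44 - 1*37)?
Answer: 1732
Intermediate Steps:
A(k) = 2*k
o = -162 (o = 2*(-44 - 1*37) = 2*(-44 - 37) = 2*(-81) = -162)
u(r, X) = 2*r*(105 + X) (u(r, X) = (2*r)*(105 + X) = 2*r*(105 + X))
I = 19754 (I = -162 - 1*(-19916) = -162 + 19916 = 19754)
Y = 19754
Y + (4858 - u(10*8, 38)) = 19754 + (4858 - 2*10*8*(105 + 38)) = 19754 + (4858 - 2*80*143) = 19754 + (4858 - 1*22880) = 19754 + (4858 - 22880) = 19754 - 18022 = 1732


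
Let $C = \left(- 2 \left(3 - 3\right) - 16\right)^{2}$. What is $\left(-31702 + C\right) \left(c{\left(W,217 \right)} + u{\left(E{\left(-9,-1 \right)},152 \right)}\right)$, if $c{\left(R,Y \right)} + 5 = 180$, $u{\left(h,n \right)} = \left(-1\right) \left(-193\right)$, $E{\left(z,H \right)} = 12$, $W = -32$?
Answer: $-11572128$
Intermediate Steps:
$u{\left(h,n \right)} = 193$
$c{\left(R,Y \right)} = 175$ ($c{\left(R,Y \right)} = -5 + 180 = 175$)
$C = 256$ ($C = \left(\left(-2\right) 0 - 16\right)^{2} = \left(0 - 16\right)^{2} = \left(-16\right)^{2} = 256$)
$\left(-31702 + C\right) \left(c{\left(W,217 \right)} + u{\left(E{\left(-9,-1 \right)},152 \right)}\right) = \left(-31702 + 256\right) \left(175 + 193\right) = \left(-31446\right) 368 = -11572128$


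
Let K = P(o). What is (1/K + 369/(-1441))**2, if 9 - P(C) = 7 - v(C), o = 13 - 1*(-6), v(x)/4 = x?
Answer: 747530281/12633310404 ≈ 0.059171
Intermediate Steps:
v(x) = 4*x
o = 19 (o = 13 + 6 = 19)
P(C) = 2 + 4*C (P(C) = 9 - (7 - 4*C) = 9 + (-7 + 4*C) = 2 + 4*C)
K = 78 (K = 2 + 4*19 = 2 + 76 = 78)
(1/K + 369/(-1441))**2 = (1/78 + 369/(-1441))**2 = (1/78 + 369*(-1/1441))**2 = (1/78 - 369/1441)**2 = (-27341/112398)**2 = 747530281/12633310404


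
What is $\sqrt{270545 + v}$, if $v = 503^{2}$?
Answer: $\sqrt{523554} \approx 723.57$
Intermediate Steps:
$v = 253009$
$\sqrt{270545 + v} = \sqrt{270545 + 253009} = \sqrt{523554}$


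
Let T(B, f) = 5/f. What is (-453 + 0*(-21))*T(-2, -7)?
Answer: 2265/7 ≈ 323.57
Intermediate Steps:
(-453 + 0*(-21))*T(-2, -7) = (-453 + 0*(-21))*(5/(-7)) = (-453 + 0)*(5*(-1/7)) = -453*(-5/7) = 2265/7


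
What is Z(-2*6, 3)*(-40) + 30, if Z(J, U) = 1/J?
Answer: 100/3 ≈ 33.333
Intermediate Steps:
Z(-2*6, 3)*(-40) + 30 = -40/(-2*6) + 30 = -40/(-12) + 30 = -1/12*(-40) + 30 = 10/3 + 30 = 100/3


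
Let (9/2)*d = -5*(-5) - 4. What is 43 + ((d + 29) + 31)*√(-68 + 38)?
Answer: 43 + 194*I*√30/3 ≈ 43.0 + 354.19*I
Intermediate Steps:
d = 14/3 (d = 2*(-5*(-5) - 4)/9 = 2*(25 - 4)/9 = (2/9)*21 = 14/3 ≈ 4.6667)
43 + ((d + 29) + 31)*√(-68 + 38) = 43 + ((14/3 + 29) + 31)*√(-68 + 38) = 43 + (101/3 + 31)*√(-30) = 43 + 194*(I*√30)/3 = 43 + 194*I*√30/3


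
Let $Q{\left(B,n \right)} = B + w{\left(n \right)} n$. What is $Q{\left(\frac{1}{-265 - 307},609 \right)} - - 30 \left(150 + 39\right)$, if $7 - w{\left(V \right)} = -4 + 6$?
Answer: $\frac{4984979}{572} \approx 8715.0$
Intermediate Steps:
$w{\left(V \right)} = 5$ ($w{\left(V \right)} = 7 - \left(-4 + 6\right) = 7 - 2 = 5$)
$Q{\left(B,n \right)} = B + 5 n$
$Q{\left(\frac{1}{-265 - 307},609 \right)} - - 30 \left(150 + 39\right) = \left(\frac{1}{-265 - 307} + 5 \cdot 609\right) - - 30 \left(150 + 39\right) = \left(\frac{1}{-572} + 3045\right) - \left(-30\right) 189 = \left(- \frac{1}{572} + 3045\right) - -5670 = \frac{1741739}{572} + 5670 = \frac{4984979}{572}$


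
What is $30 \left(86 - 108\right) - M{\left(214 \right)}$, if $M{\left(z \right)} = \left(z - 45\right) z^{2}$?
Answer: $-7740184$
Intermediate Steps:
$M{\left(z \right)} = z^{2} \left(-45 + z\right)$ ($M{\left(z \right)} = \left(-45 + z\right) z^{2} = z^{2} \left(-45 + z\right)$)
$30 \left(86 - 108\right) - M{\left(214 \right)} = 30 \left(86 - 108\right) - 214^{2} \left(-45 + 214\right) = 30 \left(-22\right) - 45796 \cdot 169 = -660 - 7739524 = -7740184$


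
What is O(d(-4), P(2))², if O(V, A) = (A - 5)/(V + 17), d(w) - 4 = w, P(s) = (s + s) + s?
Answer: 1/289 ≈ 0.0034602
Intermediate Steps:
P(s) = 3*s (P(s) = 2*s + s = 3*s)
d(w) = 4 + w
O(V, A) = (-5 + A)/(17 + V)
O(d(-4), P(2))² = ((-5 + 3*2)/(17 + (4 - 4)))² = ((-5 + 6)/(17 + 0))² = (1/17)² = 1/289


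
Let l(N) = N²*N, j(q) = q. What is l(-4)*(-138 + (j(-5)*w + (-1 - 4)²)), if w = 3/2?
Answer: 7712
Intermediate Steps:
w = 3/2 (w = 3*(½) = 3/2 ≈ 1.5000)
l(N) = N³
l(-4)*(-138 + (j(-5)*w + (-1 - 4)²)) = (-4)³*(-138 + (-5*3/2 + (-1 - 4)²)) = -64*(-138 + (-15/2 + (-5)²)) = -64*(-138 + (-15/2 + 25)) = -64*(-138 + 35/2) = -64*(-241/2) = 7712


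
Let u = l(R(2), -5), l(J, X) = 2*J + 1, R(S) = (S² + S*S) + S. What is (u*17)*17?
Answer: 6069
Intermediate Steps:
R(S) = S + 2*S² (R(S) = (S² + S²) + S = 2*S² + S = S + 2*S²)
l(J, X) = 1 + 2*J
u = 21 (u = 1 + 2*(2*(1 + 2*2)) = 1 + 2*(2*(1 + 4)) = 1 + 2*(2*5) = 1 + 2*10 = 1 + 20 = 21)
(u*17)*17 = (21*17)*17 = 357*17 = 6069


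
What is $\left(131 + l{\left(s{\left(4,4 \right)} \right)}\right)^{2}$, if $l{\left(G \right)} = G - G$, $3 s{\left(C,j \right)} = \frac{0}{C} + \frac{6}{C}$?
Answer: $17161$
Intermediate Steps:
$s{\left(C,j \right)} = \frac{2}{C}$ ($s{\left(C,j \right)} = \frac{\frac{0}{C} + \frac{6}{C}}{3} = \frac{0 + \frac{6}{C}}{3} = \frac{6 \frac{1}{C}}{3} = \frac{2}{C}$)
$l{\left(G \right)} = 0$
$\left(131 + l{\left(s{\left(4,4 \right)} \right)}\right)^{2} = \left(131 + 0\right)^{2} = 131^{2} = 17161$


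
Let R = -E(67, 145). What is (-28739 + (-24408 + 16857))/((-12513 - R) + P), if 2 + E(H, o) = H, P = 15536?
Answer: -18145/1544 ≈ -11.752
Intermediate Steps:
E(H, o) = -2 + H
R = -65 (R = -(-2 + 67) = -1*65 = -65)
(-28739 + (-24408 + 16857))/((-12513 - R) + P) = (-28739 + (-24408 + 16857))/((-12513 - 1*(-65)) + 15536) = (-28739 - 7551)/((-12513 + 65) + 15536) = -36290/(-12448 + 15536) = -36290/3088 = -36290*1/3088 = -18145/1544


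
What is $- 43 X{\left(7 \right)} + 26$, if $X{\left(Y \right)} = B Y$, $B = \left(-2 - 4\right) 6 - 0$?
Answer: $10862$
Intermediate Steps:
$B = -36$ ($B = \left(-6\right) 6 + 0 = -36 + 0 = -36$)
$X{\left(Y \right)} = - 36 Y$
$- 43 X{\left(7 \right)} + 26 = - 43 \left(\left(-36\right) 7\right) + 26 = \left(-43\right) \left(-252\right) + 26 = 10836 + 26 = 10862$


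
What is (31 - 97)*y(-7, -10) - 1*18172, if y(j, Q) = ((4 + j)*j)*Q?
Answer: -4312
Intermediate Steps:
y(j, Q) = Q*j*(4 + j) (y(j, Q) = (j*(4 + j))*Q = Q*j*(4 + j))
(31 - 97)*y(-7, -10) - 1*18172 = (31 - 97)*(-10*(-7)*(4 - 7)) - 1*18172 = -(-660)*(-7)*(-3) - 18172 = -66*(-210) - 18172 = 13860 - 18172 = -4312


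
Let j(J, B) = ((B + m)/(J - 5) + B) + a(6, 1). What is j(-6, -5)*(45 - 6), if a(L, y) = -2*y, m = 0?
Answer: -2808/11 ≈ -255.27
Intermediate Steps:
j(J, B) = -2 + B + B/(-5 + J) (j(J, B) = ((B + 0)/(J - 5) + B) - 2*1 = (B/(-5 + J) + B) - 2 = (B + B/(-5 + J)) - 2 = -2 + B + B/(-5 + J))
j(-6, -5)*(45 - 6) = ((10 - 4*(-5) - 2*(-6) - 5*(-6))/(-5 - 6))*(45 - 6) = ((10 + 20 + 12 + 30)/(-11))*39 = -1/11*72*39 = -72/11*39 = -2808/11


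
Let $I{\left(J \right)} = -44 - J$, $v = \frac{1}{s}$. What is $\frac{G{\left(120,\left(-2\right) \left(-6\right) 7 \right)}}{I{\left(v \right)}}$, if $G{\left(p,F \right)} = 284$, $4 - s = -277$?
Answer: $- \frac{79804}{12365} \approx -6.454$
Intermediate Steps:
$s = 281$ ($s = 4 - -277 = 4 + 277 = 281$)
$v = \frac{1}{281} \approx 0.0035587$
$\frac{G{\left(120,\left(-2\right) \left(-6\right) 7 \right)}}{I{\left(v \right)}} = \frac{284}{-44 - \frac{1}{281}} = \frac{284}{- \frac{12365}{281}} = 284 \left(- \frac{281}{12365}\right) = - \frac{79804}{12365}$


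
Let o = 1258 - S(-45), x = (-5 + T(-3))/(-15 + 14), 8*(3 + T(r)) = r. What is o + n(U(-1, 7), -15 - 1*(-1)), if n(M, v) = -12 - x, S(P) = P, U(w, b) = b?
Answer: 10261/8 ≈ 1282.6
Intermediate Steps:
T(r) = -3 + r/8
x = 67/8 (x = (-5 + (-3 + (1/8)*(-3)))/(-15 + 14) = (-5 + (-3 - 3/8))/(-1) = (-5 - 27/8)*(-1) = -67/8*(-1) = 67/8 ≈ 8.3750)
n(M, v) = -163/8 (n(M, v) = -12 - 1*67/8 = -12 - 67/8 = -163/8)
o = 1303 (o = 1258 - 1*(-45) = 1258 + 45 = 1303)
o + n(U(-1, 7), -15 - 1*(-1)) = 1303 - 163/8 = 10261/8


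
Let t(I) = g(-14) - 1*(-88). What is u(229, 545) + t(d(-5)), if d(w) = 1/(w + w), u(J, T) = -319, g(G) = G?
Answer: -245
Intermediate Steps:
d(w) = 1/(2*w)
t(I) = 74 (t(I) = -14 - 1*(-88) = -14 + 88 = 74)
u(229, 545) + t(d(-5)) = -319 + 74 = -245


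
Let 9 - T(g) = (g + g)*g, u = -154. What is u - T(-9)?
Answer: -1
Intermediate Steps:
T(g) = 9 - 2*g**2 (T(g) = 9 - (g + g)*g = 9 - 2*g*g = 9 - 2*g**2)
u - T(-9) = -154 - (9 - 2*(-9)**2) = -154 - (9 - 2*81) = -154 - (9 - 162) = -154 - 1*(-153) = -154 + 153 = -1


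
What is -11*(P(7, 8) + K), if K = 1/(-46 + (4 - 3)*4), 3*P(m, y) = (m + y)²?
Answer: -34639/42 ≈ -824.74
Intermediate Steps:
P(m, y) = (m + y)²/3
K = -1/42 (K = 1/(-46 + 1*4) = 1/(-46 + 4) = 1/(-42) = -1/42 ≈ -0.023810)
-11*(P(7, 8) + K) = -11*((7 + 8)²/3 - 1/42) = -11*((⅓)*15² - 1/42) = -11*((⅓)*225 - 1/42) = -11*(75 - 1/42) = -11*3149/42 = -34639/42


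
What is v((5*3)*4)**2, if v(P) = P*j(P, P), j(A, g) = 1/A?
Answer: 1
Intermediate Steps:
j(A, g) = 1/A
v(P) = 1 (v(P) = P/P = 1)
v((5*3)*4)**2 = 1**2 = 1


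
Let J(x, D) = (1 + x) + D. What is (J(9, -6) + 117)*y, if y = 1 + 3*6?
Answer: 2299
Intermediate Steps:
J(x, D) = 1 + D + x
y = 19 (y = 1 + 18 = 19)
(J(9, -6) + 117)*y = ((1 - 6 + 9) + 117)*19 = (4 + 117)*19 = 121*19 = 2299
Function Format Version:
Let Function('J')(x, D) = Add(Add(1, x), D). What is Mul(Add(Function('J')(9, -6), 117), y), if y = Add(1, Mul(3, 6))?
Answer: 2299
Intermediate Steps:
Function('J')(x, D) = Add(1, D, x)
y = 19 (y = Add(1, 18) = 19)
Mul(Add(Function('J')(9, -6), 117), y) = Mul(Add(Add(1, -6, 9), 117), 19) = Mul(Add(4, 117), 19) = Mul(121, 19) = 2299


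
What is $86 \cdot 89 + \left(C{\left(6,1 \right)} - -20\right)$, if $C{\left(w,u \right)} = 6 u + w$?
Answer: $7686$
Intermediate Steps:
$C{\left(w,u \right)} = w + 6 u$
$86 \cdot 89 + \left(C{\left(6,1 \right)} - -20\right) = 86 \cdot 89 + \left(\left(6 + 6 \cdot 1\right) - -20\right) = 7654 + \left(\left(6 + 6\right) + 20\right) = 7654 + \left(12 + 20\right) = 7654 + 32 = 7686$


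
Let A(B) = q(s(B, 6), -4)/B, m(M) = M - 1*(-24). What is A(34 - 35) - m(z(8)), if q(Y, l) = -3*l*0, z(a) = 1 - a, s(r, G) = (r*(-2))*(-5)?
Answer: -17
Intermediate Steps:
s(r, G) = 10*r (s(r, G) = -2*r*(-5) = 10*r)
m(M) = 24 + M (m(M) = M + 24 = 24 + M)
q(Y, l) = 0
A(B) = 0 (A(B) = 0/B = 0)
A(34 - 35) - m(z(8)) = 0 - (24 + (1 - 1*8)) = 0 - (24 + (1 - 8)) = 0 - (24 - 7) = 0 - 1*17 = 0 - 17 = -17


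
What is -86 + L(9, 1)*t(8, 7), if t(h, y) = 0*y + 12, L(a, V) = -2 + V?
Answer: -98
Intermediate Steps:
t(h, y) = 12 (t(h, y) = 0 + 12 = 12)
-86 + L(9, 1)*t(8, 7) = -86 + (-2 + 1)*12 = -86 - 1*12 = -86 - 12 = -98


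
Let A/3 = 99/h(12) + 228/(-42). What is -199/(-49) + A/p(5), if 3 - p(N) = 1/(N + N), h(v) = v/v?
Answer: 143321/1421 ≈ 100.86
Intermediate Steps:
h(v) = 1
A = 1965/7 (A = 3*(99/1 + 228/(-42)) = 3*(99*1 + 228*(-1/42)) = 3*(99 - 38/7) = 3*(655/7) = 1965/7 ≈ 280.71)
p(N) = 3 - 1/(2*N) (p(N) = 3 - 1/(N + N) = 3 - 1/(2*N))
-199/(-49) + A/p(5) = -199/(-49) + 1965/(7*(3 - ½/5)) = -199*(-1/49) + 1965/(7*(3 - ½*⅕)) = 199/49 + 1965/(7*(3 - ⅒)) = 199/49 + 1965/(7*(29/10)) = 199/49 + (1965/7)*(10/29) = 199/49 + 19650/203 = 143321/1421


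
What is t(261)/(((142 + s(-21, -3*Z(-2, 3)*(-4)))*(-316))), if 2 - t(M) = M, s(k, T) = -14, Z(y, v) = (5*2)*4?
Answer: 259/40448 ≈ 0.0064033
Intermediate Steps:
Z(y, v) = 40 (Z(y, v) = 10*4 = 40)
t(M) = 2 - M
t(261)/(((142 + s(-21, -3*Z(-2, 3)*(-4)))*(-316))) = (2 - 1*261)/(((142 - 14)*(-316))) = (2 - 261)/((128*(-316))) = -259/(-40448) = -259*(-1/40448) = 259/40448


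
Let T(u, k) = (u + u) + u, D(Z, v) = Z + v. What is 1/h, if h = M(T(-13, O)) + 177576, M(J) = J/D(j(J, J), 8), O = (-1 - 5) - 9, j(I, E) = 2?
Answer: 10/1775721 ≈ 5.6315e-6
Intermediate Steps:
O = -15 (O = -6 - 9 = -15)
T(u, k) = 3*u (T(u, k) = 2*u + u = 3*u)
M(J) = J/10 (M(J) = J/(2 + 8) = J/10)
h = 1775721/10 (h = (3*(-13))/10 + 177576 = (1/10)*(-39) + 177576 = -39/10 + 177576 = 1775721/10 ≈ 1.7757e+5)
1/h = 1/(1775721/10) = 10/1775721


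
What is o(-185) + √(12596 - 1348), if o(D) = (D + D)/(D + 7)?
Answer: 185/89 + 4*√703 ≈ 108.14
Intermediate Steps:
o(D) = 2*D/(7 + D) (o(D) = (2*D)/(7 + D) = 2*D/(7 + D))
o(-185) + √(12596 - 1348) = 2*(-185)/(7 - 185) + √(12596 - 1348) = 2*(-185)/(-178) + √11248 = 2*(-185)*(-1/178) + 4*√703 = 185/89 + 4*√703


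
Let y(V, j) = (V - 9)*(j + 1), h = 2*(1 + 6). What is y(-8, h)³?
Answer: -16581375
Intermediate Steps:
h = 14 (h = 2*7 = 14)
y(V, j) = (1 + j)*(-9 + V) (y(V, j) = (-9 + V)*(1 + j) = (1 + j)*(-9 + V))
y(-8, h)³ = (-9 - 8 - 9*14 - 8*14)³ = (-9 - 8 - 126 - 112)³ = (-255)³ = -16581375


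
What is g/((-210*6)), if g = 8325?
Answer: -185/28 ≈ -6.6071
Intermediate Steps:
g/((-210*6)) = 8325/((-210*6)) = 8325/(-1260) = 8325*(-1/1260) = -185/28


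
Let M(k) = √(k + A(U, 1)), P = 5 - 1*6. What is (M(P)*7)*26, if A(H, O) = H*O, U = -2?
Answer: 182*I*√3 ≈ 315.23*I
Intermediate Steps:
P = -1 (P = 5 - 6 = -1)
M(k) = √(-2 + k) (M(k) = √(k - 2*1) = √(k - 2) = √(-2 + k))
(M(P)*7)*26 = (√(-2 - 1)*7)*26 = (√(-3)*7)*26 = ((I*√3)*7)*26 = (7*I*√3)*26 = 182*I*√3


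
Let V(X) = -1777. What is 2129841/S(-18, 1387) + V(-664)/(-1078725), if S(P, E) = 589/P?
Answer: -114557418677/1760025 ≈ -65089.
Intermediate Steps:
2129841/S(-18, 1387) + V(-664)/(-1078725) = 2129841/((589/(-18))) - 1777/(-1078725) = 2129841/((589*(-1/18))) - 1777*(-1/1078725) = 2129841/(-589/18) + 1777/1078725 = 2129841*(-18/589) + 1777/1078725 = -38337138/589 + 1777/1078725 = -114557418677/1760025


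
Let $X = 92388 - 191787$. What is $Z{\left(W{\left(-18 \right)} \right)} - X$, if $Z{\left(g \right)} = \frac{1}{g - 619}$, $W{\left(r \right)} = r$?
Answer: $\frac{63317162}{637} \approx 99399.0$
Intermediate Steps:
$Z{\left(g \right)} = \frac{1}{-619 + g}$
$X = -99399$
$Z{\left(W{\left(-18 \right)} \right)} - X = \frac{1}{-619 - 18} - -99399 = \frac{1}{-637} + 99399 = - \frac{1}{637} + 99399 = \frac{63317162}{637}$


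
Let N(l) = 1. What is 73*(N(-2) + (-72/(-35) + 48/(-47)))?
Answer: 244477/1645 ≈ 148.62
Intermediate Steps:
73*(N(-2) + (-72/(-35) + 48/(-47))) = 73*(1 + (-72/(-35) + 48/(-47))) = 73*(1 + (-72*(-1/35) + 48*(-1/47))) = 73*(1 + (72/35 - 48/47)) = 73*(1 + 1704/1645) = 73*(3349/1645) = 244477/1645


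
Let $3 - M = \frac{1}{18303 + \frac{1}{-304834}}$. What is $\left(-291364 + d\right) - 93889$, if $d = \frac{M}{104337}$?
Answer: $- \frac{224269419584367035692}{582135426852237} \approx -3.8525 \cdot 10^{5}$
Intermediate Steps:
$M = \frac{16737825269}{5579376701}$ ($M = 3 - \frac{1}{18303 + \frac{1}{-304834}} = 3 - \frac{1}{18303 - \frac{1}{304834}} = 3 - \frac{1}{\frac{5579376701}{304834}} = 3 - \frac{304834}{5579376701} = \frac{16737825269}{5579376701} \approx 2.9999$)
$d = \frac{16737825269}{582135426852237}$ ($d = \frac{16737825269}{5579376701 \cdot 104337} = \frac{16737825269}{5579376701} \cdot \frac{1}{104337} = \frac{16737825269}{582135426852237} \approx 2.8752 \cdot 10^{-5}$)
$\left(-291364 + d\right) - 93889 = \left(-291364 + \frac{16737825269}{582135426852237}\right) - 93889 = - \frac{169613306492637355999}{582135426852237} - 93889 = - \frac{224269419584367035692}{582135426852237}$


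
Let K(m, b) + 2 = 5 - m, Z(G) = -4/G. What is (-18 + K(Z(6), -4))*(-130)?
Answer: 5590/3 ≈ 1863.3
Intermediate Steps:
K(m, b) = 3 - m (K(m, b) = -2 + (5 - m) = 3 - m)
(-18 + K(Z(6), -4))*(-130) = (-18 + (3 - (-4)/6))*(-130) = (-18 + (3 - 1*(-⅔)))*(-130) = (-18 + (3 + ⅔))*(-130) = (-18 + 11/3)*(-130) = -43/3*(-130) = 5590/3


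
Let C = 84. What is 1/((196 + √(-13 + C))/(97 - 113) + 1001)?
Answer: 253120/250272329 + 16*√71/250272329 ≈ 0.0010119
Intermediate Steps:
1/((196 + √(-13 + C))/(97 - 113) + 1001) = 1/((196 + √(-13 + 84))/(97 - 113) + 1001) = 1/((196 + √71)/(-16) + 1001) = 1/((196 + √71)*(-1/16) + 1001) = 1/((-49/4 - √71/16) + 1001) = 1/(3955/4 - √71/16)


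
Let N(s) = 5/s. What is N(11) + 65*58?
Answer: 41475/11 ≈ 3770.5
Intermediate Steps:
N(11) + 65*58 = 5/11 + 65*58 = 5*(1/11) + 3770 = 5/11 + 3770 = 41475/11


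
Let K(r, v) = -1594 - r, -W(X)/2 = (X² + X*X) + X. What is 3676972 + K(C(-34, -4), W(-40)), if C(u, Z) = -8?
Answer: 3675386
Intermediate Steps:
W(X) = -4*X² - 2*X (W(X) = -2*((X² + X*X) + X) = -2*((X² + X²) + X) = -2*(2*X² + X) = -2*(X + 2*X²) = -4*X² - 2*X)
3676972 + K(C(-34, -4), W(-40)) = 3676972 + (-1594 - 1*(-8)) = 3676972 + (-1594 + 8) = 3676972 - 1586 = 3675386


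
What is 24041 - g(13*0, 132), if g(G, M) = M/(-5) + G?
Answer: 120337/5 ≈ 24067.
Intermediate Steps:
g(G, M) = G - M/5 (g(G, M) = M*(-⅕) + G = -M/5 + G = G - M/5)
24041 - g(13*0, 132) = 24041 - (13*0 - ⅕*132) = 24041 - (0 - 132/5) = 24041 - 1*(-132/5) = 24041 + 132/5 = 120337/5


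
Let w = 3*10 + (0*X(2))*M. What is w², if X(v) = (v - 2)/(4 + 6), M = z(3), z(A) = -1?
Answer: 900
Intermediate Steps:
M = -1
X(v) = -⅕ + v/10 (X(v) = (-2 + v)/10 = (-2 + v)*(⅒) = -⅕ + v/10)
w = 30 (w = 3*10 + (0*(-⅕ + (⅒)*2))*(-1) = 30 + (0*(-⅕ + ⅕))*(-1) = 30 + (0*0)*(-1) = 30 + 0*(-1) = 30 + 0 = 30)
w² = 30² = 900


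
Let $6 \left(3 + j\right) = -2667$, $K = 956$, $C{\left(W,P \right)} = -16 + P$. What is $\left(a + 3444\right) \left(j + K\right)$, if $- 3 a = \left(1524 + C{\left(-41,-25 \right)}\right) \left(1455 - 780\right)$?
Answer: $- \frac{335844927}{2} \approx -1.6792 \cdot 10^{8}$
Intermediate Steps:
$j = - \frac{895}{2}$ ($j = -3 + \frac{1}{6} \left(-2667\right) = -3 - \frac{889}{2} = - \frac{895}{2} \approx -447.5$)
$a = -333675$ ($a = - \frac{\left(1524 - 41\right) \left(1455 - 780\right)}{3} = - \frac{\left(1524 - 41\right) 675}{3} = - \frac{1483 \cdot 675}{3} = \left(- \frac{1}{3}\right) 1001025 = -333675$)
$\left(a + 3444\right) \left(j + K\right) = \left(-333675 + 3444\right) \left(- \frac{895}{2} + 956\right) = \left(-330231\right) \frac{1017}{2} = - \frac{335844927}{2}$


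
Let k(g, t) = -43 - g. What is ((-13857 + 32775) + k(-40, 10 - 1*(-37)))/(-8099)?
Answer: -1455/623 ≈ -2.3355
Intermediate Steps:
((-13857 + 32775) + k(-40, 10 - 1*(-37)))/(-8099) = ((-13857 + 32775) + (-43 - 1*(-40)))/(-8099) = (18918 + (-43 + 40))*(-1/8099) = (18918 - 3)*(-1/8099) = 18915*(-1/8099) = -1455/623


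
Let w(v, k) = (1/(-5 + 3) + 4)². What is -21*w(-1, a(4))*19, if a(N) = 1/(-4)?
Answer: -19551/4 ≈ -4887.8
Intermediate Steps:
a(N) = -¼
w(v, k) = 49/4 (w(v, k) = (1/(-2) + 4)² = (-½ + 4)² = (7/2)² = 49/4)
-21*w(-1, a(4))*19 = -21*49/4*19 = -1029/4*19 = -19551/4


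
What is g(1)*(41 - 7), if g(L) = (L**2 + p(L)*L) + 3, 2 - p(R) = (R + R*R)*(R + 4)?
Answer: -136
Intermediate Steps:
p(R) = 2 - (4 + R)*(R + R**2) (p(R) = 2 - (R + R*R)*(R + 4) = 2 - (R + R**2)*(4 + R) = 2 - (4 + R)*(R + R**2))
g(L) = 3 + L**2 + L*(2 - L**3 - 5*L**2 - 4*L) (g(L) = (L**2 + (2 - L**3 - 5*L**2 - 4*L)*L) + 3 = (L**2 + L*(2 - L**3 - 5*L**2 - 4*L)) + 3 = 3 + L**2 + L*(2 - L**3 - 5*L**2 - 4*L))
g(1)*(41 - 7) = (3 - 1*1**4 - 5*1**3 - 3*1**2 + 2*1)*(41 - 7) = (3 - 1*1 - 5*1 - 3*1 + 2)*34 = (3 - 1 - 5 - 3 + 2)*34 = -4*34 = -136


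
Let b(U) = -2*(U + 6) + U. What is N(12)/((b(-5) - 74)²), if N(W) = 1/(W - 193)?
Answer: -1/1187541 ≈ -8.4208e-7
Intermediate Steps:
b(U) = -12 - U (b(U) = -2*(6 + U) + U = (-12 - 2*U) + U = -12 - U)
N(W) = 1/(-193 + W)
N(12)/((b(-5) - 74)²) = 1/((-193 + 12)*(((-12 - 1*(-5)) - 74)²)) = 1/((-181)*(((-12 + 5) - 74)²)) = -1/(181*(-7 - 74)²) = -1/(181*((-81)²)) = -1/181/6561 = -1/181*1/6561 = -1/1187541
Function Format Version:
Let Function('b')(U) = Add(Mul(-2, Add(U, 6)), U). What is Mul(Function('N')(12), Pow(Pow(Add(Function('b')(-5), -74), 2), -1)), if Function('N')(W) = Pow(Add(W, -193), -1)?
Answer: Rational(-1, 1187541) ≈ -8.4208e-7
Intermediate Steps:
Function('b')(U) = Add(-12, Mul(-1, U)) (Function('b')(U) = Add(Mul(-2, Add(6, U)), U) = Add(Add(-12, Mul(-2, U)), U) = Add(-12, Mul(-1, U)))
Function('N')(W) = Pow(Add(-193, W), -1)
Mul(Function('N')(12), Pow(Pow(Add(Function('b')(-5), -74), 2), -1)) = Mul(Pow(Add(-193, 12), -1), Pow(Pow(Add(Add(-12, Mul(-1, -5)), -74), 2), -1)) = Mul(Pow(-181, -1), Pow(Pow(Add(Add(-12, 5), -74), 2), -1)) = Mul(Rational(-1, 181), Pow(Pow(Add(-7, -74), 2), -1)) = Mul(Rational(-1, 181), Pow(Pow(-81, 2), -1)) = Mul(Rational(-1, 181), Pow(6561, -1)) = Mul(Rational(-1, 181), Rational(1, 6561)) = Rational(-1, 1187541)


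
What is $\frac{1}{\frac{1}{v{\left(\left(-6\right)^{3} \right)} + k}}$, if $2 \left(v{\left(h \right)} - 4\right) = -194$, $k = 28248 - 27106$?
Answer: $1049$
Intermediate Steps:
$k = 1142$
$v{\left(h \right)} = -93$ ($v{\left(h \right)} = 4 + \frac{1}{2} \left(-194\right) = 4 - 97 = -93$)
$\frac{1}{\frac{1}{v{\left(\left(-6\right)^{3} \right)} + k}} = \frac{1}{\frac{1}{-93 + 1142}} = \frac{1}{\frac{1}{1049}} = 1049$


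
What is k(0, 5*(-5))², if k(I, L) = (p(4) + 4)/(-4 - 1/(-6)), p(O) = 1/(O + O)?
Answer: 9801/8464 ≈ 1.1580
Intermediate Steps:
p(O) = 1/(2*O)
k(I, L) = -99/92 (k(I, L) = ((½)/4 + 4)/(-4 - 1/(-6)) = ((½)*(¼) + 4)/(-4 - 1*(-⅙)) = (⅛ + 4)/(-4 + ⅙) = 33/(8*(-23/6)) = (33/8)*(-6/23) = -99/92)
k(0, 5*(-5))² = (-99/92)² = 9801/8464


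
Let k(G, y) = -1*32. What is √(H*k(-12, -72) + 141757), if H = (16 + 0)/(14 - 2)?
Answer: √1275429/3 ≈ 376.45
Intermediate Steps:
k(G, y) = -32
H = 4/3 (H = 16/12 = 16*(1/12) = 4/3 ≈ 1.3333)
√(H*k(-12, -72) + 141757) = √((4/3)*(-32) + 141757) = √(-128/3 + 141757) = √(425143/3) = √1275429/3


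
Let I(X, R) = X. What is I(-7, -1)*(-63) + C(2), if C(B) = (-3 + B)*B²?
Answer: 437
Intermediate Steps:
C(B) = B²*(-3 + B)
I(-7, -1)*(-63) + C(2) = -7*(-63) + 2²*(-3 + 2) = 441 + 4*(-1) = 441 - 4 = 437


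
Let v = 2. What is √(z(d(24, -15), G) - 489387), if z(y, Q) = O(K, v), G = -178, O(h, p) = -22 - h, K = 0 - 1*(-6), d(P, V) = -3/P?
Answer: I*√489415 ≈ 699.58*I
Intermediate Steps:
K = 6 (K = 0 + 6 = 6)
z(y, Q) = -28 (z(y, Q) = -22 - 1*6 = -22 - 6 = -28)
√(z(d(24, -15), G) - 489387) = √(-28 - 489387) = √(-489415) = I*√489415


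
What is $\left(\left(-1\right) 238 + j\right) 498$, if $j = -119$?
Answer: $-177786$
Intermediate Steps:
$\left(\left(-1\right) 238 + j\right) 498 = \left(\left(-1\right) 238 - 119\right) 498 = \left(-238 - 119\right) 498 = \left(-357\right) 498 = -177786$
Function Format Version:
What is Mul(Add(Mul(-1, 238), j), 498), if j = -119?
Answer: -177786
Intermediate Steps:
Mul(Add(Mul(-1, 238), j), 498) = Mul(Add(Mul(-1, 238), -119), 498) = Mul(Add(-238, -119), 498) = Mul(-357, 498) = -177786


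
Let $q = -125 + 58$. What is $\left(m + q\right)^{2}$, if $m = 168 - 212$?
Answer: $12321$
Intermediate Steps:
$m = -44$
$q = -67$
$\left(m + q\right)^{2} = \left(-44 - 67\right)^{2} = \left(-111\right)^{2} = 12321$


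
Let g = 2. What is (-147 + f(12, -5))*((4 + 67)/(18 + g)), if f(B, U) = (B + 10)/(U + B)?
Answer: -71497/140 ≈ -510.69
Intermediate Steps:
f(B, U) = (10 + B)/(B + U)
(-147 + f(12, -5))*((4 + 67)/(18 + g)) = (-147 + (10 + 12)/(12 - 5))*((4 + 67)/(18 + 2)) = (-147 + 22/7)*(71/20) = -1007/7*71/20 = -71497/140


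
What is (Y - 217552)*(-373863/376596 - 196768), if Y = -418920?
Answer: 3930342721336246/31383 ≈ 1.2524e+11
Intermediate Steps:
(Y - 217552)*(-373863/376596 - 196768) = (-418920 - 217552)*(-373863/376596 - 196768) = -636472*(-373863*1/376596 - 196768) = -636472*(-124621/125532 - 196768) = -636472*(-24700805197/125532) = 3930342721336246/31383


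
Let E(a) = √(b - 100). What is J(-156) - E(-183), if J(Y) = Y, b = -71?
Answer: -156 - 3*I*√19 ≈ -156.0 - 13.077*I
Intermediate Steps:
E(a) = 3*I*√19 (E(a) = √(-71 - 100) = √(-171) = 3*I*√19)
J(-156) - E(-183) = -156 - 3*I*√19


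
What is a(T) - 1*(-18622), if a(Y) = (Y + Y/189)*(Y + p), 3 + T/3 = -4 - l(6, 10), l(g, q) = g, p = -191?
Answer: 1741286/63 ≈ 27639.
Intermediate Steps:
T = -39 (T = -9 + 3*(-4 - 1*6) = -9 + 3*(-4 - 6) = -9 + 3*(-10) = -9 - 30 = -39)
a(Y) = 190*Y*(-191 + Y)/189 (a(Y) = (Y + Y/189)*(Y - 191) = (Y + Y*(1/189))*(-191 + Y) = (Y + Y/189)*(-191 + Y) = (190*Y/189)*(-191 + Y) = 190*Y*(-191 + Y)/189)
a(T) - 1*(-18622) = (190/189)*(-39)*(-191 - 39) - 1*(-18622) = (190/189)*(-39)*(-230) + 18622 = 568100/63 + 18622 = 1741286/63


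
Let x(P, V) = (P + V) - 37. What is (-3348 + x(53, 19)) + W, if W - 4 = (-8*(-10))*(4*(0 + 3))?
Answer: -2349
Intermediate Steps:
x(P, V) = -37 + P + V
W = 964 (W = 4 + (-8*(-10))*(4*(0 + 3)) = 4 + 80*(4*3) = 4 + 80*12 = 4 + 960 = 964)
(-3348 + x(53, 19)) + W = (-3348 + (-37 + 53 + 19)) + 964 = (-3348 + 35) + 964 = -3313 + 964 = -2349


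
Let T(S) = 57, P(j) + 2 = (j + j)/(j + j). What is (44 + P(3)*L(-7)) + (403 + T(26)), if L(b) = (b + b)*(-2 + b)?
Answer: 378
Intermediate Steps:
L(b) = 2*b*(-2 + b) (L(b) = (2*b)*(-2 + b) = 2*b*(-2 + b))
P(j) = -1 (P(j) = -2 + (j + j)/(j + j) = -2 + (2*j)/((2*j)) = -2 + (2*j)*(1/(2*j)) = -2 + 1 = -1)
(44 + P(3)*L(-7)) + (403 + T(26)) = (44 - 2*(-7)*(-2 - 7)) + (403 + 57) = (44 - 2*(-7)*(-9)) + 460 = (44 - 1*126) + 460 = (44 - 126) + 460 = -82 + 460 = 378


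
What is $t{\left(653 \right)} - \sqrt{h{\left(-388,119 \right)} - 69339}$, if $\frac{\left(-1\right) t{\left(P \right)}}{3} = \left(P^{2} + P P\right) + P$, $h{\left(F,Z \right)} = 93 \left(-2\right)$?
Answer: $-2560413 - 15 i \sqrt{309} \approx -2.5604 \cdot 10^{6} - 263.68 i$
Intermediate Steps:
$h{\left(F,Z \right)} = -186$
$t{\left(P \right)} = - 6 P^{2} - 3 P$ ($t{\left(P \right)} = - 3 \left(\left(P^{2} + P P\right) + P\right) = - 3 \left(\left(P^{2} + P^{2}\right) + P\right) = - 3 \left(2 P^{2} + P\right) = - 3 \left(P + 2 P^{2}\right) = - 6 P^{2} - 3 P$)
$t{\left(653 \right)} - \sqrt{h{\left(-388,119 \right)} - 69339} = \left(-3\right) 653 \left(1 + 2 \cdot 653\right) - \sqrt{-186 - 69339} = \left(-3\right) 653 \left(1 + 1306\right) - \sqrt{-69525} = \left(-3\right) 653 \cdot 1307 - 15 i \sqrt{309} = -2560413 - 15 i \sqrt{309}$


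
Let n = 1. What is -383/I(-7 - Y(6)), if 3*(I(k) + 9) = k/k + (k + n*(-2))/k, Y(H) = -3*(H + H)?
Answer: 33321/727 ≈ 45.834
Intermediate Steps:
Y(H) = -6*H
I(k) = -26/3 + (-2 + k)/(3*k) (I(k) = -9 + (k/k + (k + 1*(-2))/k)/3 = -9 + (1 + (k - 2)/k)/3 = -9 + (1 + (-2 + k)/k)/3 = -9 + (⅓ + (-2 + k)/(3*k)) = -26/3 + (-2 + k)/(3*k))
-383/I(-7 - Y(6)) = -383*3*(-7 - (-6)*6)/(-2 - 25*(-7 - (-6)*6)) = -383*3*(-7 - 1*(-36))/(-2 - 25*(-7 - 1*(-36))) = -383*3*(-7 + 36)/(-2 - 25*(-7 + 36)) = -383*87/(-2 - 25*29) = -383*87/(-2 - 725) = -383/((⅓)*(1/29)*(-727)) = -383/(-727/87) = -383*(-87/727) = 33321/727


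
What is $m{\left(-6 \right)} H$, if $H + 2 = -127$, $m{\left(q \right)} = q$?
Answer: $774$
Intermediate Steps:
$H = -129$ ($H = -2 - 127 = -129$)
$m{\left(-6 \right)} H = \left(-6\right) \left(-129\right) = 774$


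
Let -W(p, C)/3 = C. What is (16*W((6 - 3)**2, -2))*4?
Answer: 384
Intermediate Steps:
W(p, C) = -3*C
(16*W((6 - 3)**2, -2))*4 = (16*(-3*(-2)))*4 = (16*6)*4 = 96*4 = 384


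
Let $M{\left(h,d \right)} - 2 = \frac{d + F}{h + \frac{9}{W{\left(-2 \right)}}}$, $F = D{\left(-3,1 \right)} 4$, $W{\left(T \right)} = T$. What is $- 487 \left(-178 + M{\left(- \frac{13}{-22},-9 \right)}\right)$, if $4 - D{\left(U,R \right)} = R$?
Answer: $\frac{3701687}{43} \approx 86086.0$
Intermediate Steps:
$D{\left(U,R \right)} = 4 - R$
$F = 12$ ($F = \left(4 - 1\right) 4 = 3 \cdot 4 = 12$)
$M{\left(h,d \right)} = 2 + \frac{12 + d}{- \frac{9}{2} + h}$ ($M{\left(h,d \right)} = 2 + \frac{d + 12}{h + \frac{9}{-2}} = 2 + \frac{12 + d}{h + 9 \left(- \frac{1}{2}\right)} = 2 + \frac{12 + d}{h - \frac{9}{2}} = 2 + \frac{12 + d}{- \frac{9}{2} + h}$)
$- 487 \left(-178 + M{\left(- \frac{13}{-22},-9 \right)}\right) = - 487 \left(-178 + \frac{2 \left(3 - 9 + 2 \left(- \frac{13}{-22}\right)\right)}{-9 + 2 \left(- \frac{13}{-22}\right)}\right) = - 487 \left(-178 + \frac{2 \left(3 - 9 + 2 \left(\left(-13\right) \left(- \frac{1}{22}\right)\right)\right)}{-9 + 2 \left(\left(-13\right) \left(- \frac{1}{22}\right)\right)}\right) = - 487 \left(-178 + \frac{2 \left(3 - 9 + 2 \cdot \frac{13}{22}\right)}{-9 + 2 \cdot \frac{13}{22}}\right) = - 487 \left(-178 + \frac{2 \left(3 - 9 + \frac{13}{11}\right)}{-9 + \frac{13}{11}}\right) = - 487 \left(-178 + 2 \frac{1}{- \frac{86}{11}} \left(- \frac{53}{11}\right)\right) = - 487 \left(-178 + 2 \left(- \frac{11}{86}\right) \left(- \frac{53}{11}\right)\right) = - 487 \left(-178 + \frac{53}{43}\right) = \left(-487\right) \left(- \frac{7601}{43}\right) = \frac{3701687}{43}$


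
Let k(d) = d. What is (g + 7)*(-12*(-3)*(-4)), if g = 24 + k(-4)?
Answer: -3888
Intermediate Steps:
g = 20 (g = 24 - 4 = 20)
(g + 7)*(-12*(-3)*(-4)) = (20 + 7)*(-12*(-3)*(-4)) = 27*(-3*(-12)*(-4)) = 27*(36*(-4)) = 27*(-144) = -3888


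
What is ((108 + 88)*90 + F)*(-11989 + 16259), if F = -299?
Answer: 74046070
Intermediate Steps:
((108 + 88)*90 + F)*(-11989 + 16259) = ((108 + 88)*90 - 299)*(-11989 + 16259) = (196*90 - 299)*4270 = (17640 - 299)*4270 = 17341*4270 = 74046070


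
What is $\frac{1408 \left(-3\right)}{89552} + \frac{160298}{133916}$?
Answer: $\frac{430917041}{374763926} \approx 1.1498$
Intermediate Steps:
$\frac{1408 \left(-3\right)}{89552} + \frac{160298}{133916} = \left(-4224\right) \frac{1}{89552} + 160298 \cdot \frac{1}{133916} = - \frac{264}{5597} + \frac{80149}{66958} = \frac{430917041}{374763926}$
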